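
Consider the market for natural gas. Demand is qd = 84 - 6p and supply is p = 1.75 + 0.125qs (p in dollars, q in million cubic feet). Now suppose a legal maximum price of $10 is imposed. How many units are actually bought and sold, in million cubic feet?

Rearranging supply gives qs = 8p - 14. In a free market, 84 - 6p = 8p - 14 gives the equilibrium p* = 7, q* = 42.
The ceiling of 10 is above the equilibrium price 7, so it is not binding; the market clears at p* = 7, q* = 42.

42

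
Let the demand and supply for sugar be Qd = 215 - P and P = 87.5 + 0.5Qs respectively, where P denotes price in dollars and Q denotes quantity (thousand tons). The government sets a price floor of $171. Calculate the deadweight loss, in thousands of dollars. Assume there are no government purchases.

1260.75

Rearranging supply gives Qs = 2P - 175. Without the control the market clears where 215 - P = 2P - 175, i.e. P* = 130 and Q* = 85.
Because the floor (171) lies above the market-clearing price, it is binding.
At P = 171: Qd = 215 - 171 = 44 and Qs = 2·171 - 175 = 167.
Quantity traded falls to 44. At Q = 44 the demand price is 215 - 44 = 171 and the supply price is (175 + 44)/2 = 109.5.
Deadweight loss = ½ · (171 - 109.5) · (85 - 44) = ½ · 61.5 · 41 = 1260.75.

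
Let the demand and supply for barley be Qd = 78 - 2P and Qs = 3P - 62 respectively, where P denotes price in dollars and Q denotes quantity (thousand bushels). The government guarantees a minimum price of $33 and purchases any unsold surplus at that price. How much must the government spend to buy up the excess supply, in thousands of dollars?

Without the control the market clears where 78 - 2P = 3P - 62, i.e. P* = 28 and Q* = 22.
The floor of 33 is above the equilibrium price 28, so it binds.
At P = 33: Qd = 78 - 2·33 = 12 and Qs = 3·33 - 62 = 37.
Surplus = Qs - Qd = 25.
Government expenditure = surplus × support price = 25 × 33 = 825.

825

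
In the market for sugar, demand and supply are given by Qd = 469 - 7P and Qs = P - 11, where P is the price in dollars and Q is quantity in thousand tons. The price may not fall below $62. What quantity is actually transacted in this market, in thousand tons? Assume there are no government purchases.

35

Without the control the market clears where 469 - 7P = P - 11, i.e. P* = 60 and Q* = 49.
Since 62 > 60, the floor is binding.
At P = 62: Qd = 469 - 7·62 = 35 and Qs = 62 - 11 = 51.
The quantity actually transacted is the short side, demand: 35.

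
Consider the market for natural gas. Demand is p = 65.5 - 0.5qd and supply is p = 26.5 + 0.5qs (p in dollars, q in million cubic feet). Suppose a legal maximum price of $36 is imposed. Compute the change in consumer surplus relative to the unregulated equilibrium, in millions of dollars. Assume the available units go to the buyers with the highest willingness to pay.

Rearranging demand gives qd = 131 - 2p; rearranging supply gives qs = 2p - 53. In a free market, 131 - 2p = 2p - 53 gives the equilibrium p* = 46, q* = 39.
The ceiling of 36 is below the equilibrium price 46, so it binds.
At p = 36: qd = 131 - 2·36 = 59 and qs = 2·36 - 53 = 19.
Consumer surplus without the control is ½ · (65.5 - 46) · 39 = 380.25.
With the ceiling, 19 units are sold at 36 (assume they go to the highest-value buyers). The demand price at q = 19 is 56, so CS = ½ · [(65.5 - 36) + (56 - 36)] · 19 = 470.25.
Change in consumer surplus = 470.25 - 380.25 = 90.

90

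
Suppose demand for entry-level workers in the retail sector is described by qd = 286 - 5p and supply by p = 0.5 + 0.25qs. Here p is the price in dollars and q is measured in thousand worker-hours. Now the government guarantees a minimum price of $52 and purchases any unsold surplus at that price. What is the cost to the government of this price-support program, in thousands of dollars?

Rearranging supply gives qs = 4p - 2. Setting quantity demanded equal to quantity supplied, 286 - 5p = 4p - 2, gives p* = 32 and q* = 126.
Because the floor (52) lies above the market-clearing price, it is binding.
At p = 52: qd = 286 - 5·52 = 26 and qs = 4·52 - 2 = 206.
Surplus = qs - qd = 180.
Government expenditure = surplus × support price = 180 × 52 = 9360.

9360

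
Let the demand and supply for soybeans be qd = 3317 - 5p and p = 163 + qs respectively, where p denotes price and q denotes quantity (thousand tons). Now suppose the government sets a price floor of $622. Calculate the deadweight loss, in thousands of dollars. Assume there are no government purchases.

26460

Rearranging supply gives qs = p - 163. Setting quantity demanded equal to quantity supplied, 3317 - 5p = p - 163, gives p* = 580 and q* = 417.
Since 622 > 580, the floor is binding.
At p = 622: qd = 3317 - 5·622 = 207 and qs = 622 - 163 = 459.
Quantity traded falls to 207. At q = 207 the demand price is (3317 - 207)/5 = 622 and the supply price is 163 + 207 = 370.
Deadweight loss = ½ · (622 - 370) · (417 - 207) = ½ · 252 · 210 = 26460.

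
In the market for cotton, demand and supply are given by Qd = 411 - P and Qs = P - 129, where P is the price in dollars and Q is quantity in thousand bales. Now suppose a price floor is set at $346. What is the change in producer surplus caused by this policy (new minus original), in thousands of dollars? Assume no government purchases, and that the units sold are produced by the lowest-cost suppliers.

2052

Without the control the market clears where 411 - P = P - 129, i.e. P* = 270 and Q* = 141.
Since 346 > 270, the floor is binding.
At P = 346: Qd = 411 - 346 = 65 and Qs = 346 - 129 = 217.
Producer surplus without the control is ½ · (270 - 129) · 141 = 9940.5.
With the floor, 65 units are sold at 346. The supply price at Q = 65 is 194, so PS = ½ · [(346 - 129) + (346 - 194)] · 65 = 11992.5.
Change in producer surplus = 11992.5 - 9940.5 = 2052.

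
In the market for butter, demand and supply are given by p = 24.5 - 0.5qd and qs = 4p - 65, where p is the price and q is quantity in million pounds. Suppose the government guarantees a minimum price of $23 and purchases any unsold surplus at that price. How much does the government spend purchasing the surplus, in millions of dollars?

Rearranging demand gives qd = 49 - 2p. In a free market, 49 - 2p = 4p - 65 gives the equilibrium p* = 19, q* = 11.
Since 23 > 19, the floor is binding.
At p = 23: qd = 49 - 2·23 = 3 and qs = 4·23 - 65 = 27.
Surplus = qs - qd = 24.
Government expenditure = surplus × support price = 24 × 23 = 552.

552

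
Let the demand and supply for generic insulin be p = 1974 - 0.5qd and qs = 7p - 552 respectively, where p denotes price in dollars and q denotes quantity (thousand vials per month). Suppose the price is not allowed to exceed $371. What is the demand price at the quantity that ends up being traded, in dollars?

951.5

Rearranging demand gives qd = 3948 - 2p. Setting quantity demanded equal to quantity supplied, 3948 - 2p = 7p - 552, gives p* = 500 and q* = 2948.
Since 371 < 500, the ceiling is binding.
At p = 371: qd = 3948 - 2·371 = 3206 and qs = 7·371 - 552 = 2045.
Only 2045 units reach the market. On the demand curve, the marginal buyer's willingness to pay at q = 2045 is (3948 - 2045)/2 = 951.5.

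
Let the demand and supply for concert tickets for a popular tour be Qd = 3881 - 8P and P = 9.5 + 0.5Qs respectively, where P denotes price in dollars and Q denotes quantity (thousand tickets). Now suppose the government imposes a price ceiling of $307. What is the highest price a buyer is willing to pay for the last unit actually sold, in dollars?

Rearranging supply gives Qs = 2P - 19. Setting quantity demanded equal to quantity supplied, 3881 - 8P = 2P - 19, gives P* = 390 and Q* = 761.
The ceiling of 307 is below the equilibrium price 390, so it binds.
At P = 307: Qd = 3881 - 8·307 = 1425 and Qs = 2·307 - 19 = 595.
Only 595 units reach the market. On the demand curve, the marginal buyer's willingness to pay at Q = 595 is (3881 - 595)/8 = 410.75.

410.75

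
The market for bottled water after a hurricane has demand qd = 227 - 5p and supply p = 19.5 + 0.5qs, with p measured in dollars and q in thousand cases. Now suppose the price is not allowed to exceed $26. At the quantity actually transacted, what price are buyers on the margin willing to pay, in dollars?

42.8

Rearranging supply gives qs = 2p - 39. Equilibrium: 227 - 5p = 2p - 39, so 266 = 7p and p* = 38, q* = 37.
The ceiling of 26 is below the equilibrium price 38, so it binds.
At p = 26: qd = 227 - 5·26 = 97 and qs = 2·26 - 39 = 13.
Only 13 units reach the market. On the demand curve, the marginal buyer's willingness to pay at q = 13 is (227 - 13)/5 = 42.8.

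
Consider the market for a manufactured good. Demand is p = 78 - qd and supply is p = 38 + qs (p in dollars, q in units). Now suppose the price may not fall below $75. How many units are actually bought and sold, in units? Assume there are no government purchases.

3

Rearranging demand gives qd = 78 - p; rearranging supply gives qs = p - 38. Without the control the market clears where 78 - p = p - 38, i.e. p* = 58 and q* = 20.
The floor of 75 is above the equilibrium price 58, so it binds.
At p = 75: qd = 78 - 75 = 3 and qs = 75 - 38 = 37.
The quantity actually transacted is the short side, demand: 3.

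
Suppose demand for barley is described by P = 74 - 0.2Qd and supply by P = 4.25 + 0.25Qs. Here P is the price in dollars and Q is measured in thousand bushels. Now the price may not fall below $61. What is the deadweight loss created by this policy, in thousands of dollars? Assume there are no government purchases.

Rearranging demand gives Qd = 370 - 5P; rearranging supply gives Qs = 4P - 17. In a free market, 370 - 5P = 4P - 17 gives the equilibrium P* = 43, Q* = 155.
Because the floor (61) lies above the market-clearing price, it is binding.
At P = 61: Qd = 370 - 5·61 = 65 and Qs = 4·61 - 17 = 227.
Quantity traded falls to 65. At Q = 65 the demand price is (370 - 65)/5 = 61 and the supply price is (17 + 65)/4 = 20.5.
Deadweight loss = ½ · (61 - 20.5) · (155 - 65) = ½ · 40.5 · 90 = 1822.5.

1822.5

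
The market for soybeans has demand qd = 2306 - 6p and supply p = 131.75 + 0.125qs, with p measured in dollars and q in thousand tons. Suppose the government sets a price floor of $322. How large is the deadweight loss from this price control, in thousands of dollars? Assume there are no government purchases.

35301

Rearranging supply gives qs = 8p - 1054. Setting quantity demanded equal to quantity supplied, 2306 - 6p = 8p - 1054, gives p* = 240 and q* = 866.
Because the floor (322) lies above the market-clearing price, it is binding.
At p = 322: qd = 2306 - 6·322 = 374 and qs = 8·322 - 1054 = 1522.
Quantity traded falls to 374. At q = 374 the demand price is (2306 - 374)/6 = 322 and the supply price is (1054 + 374)/8 = 178.5.
Deadweight loss = ½ · (322 - 178.5) · (866 - 374) = ½ · 143.5 · 492 = 35301.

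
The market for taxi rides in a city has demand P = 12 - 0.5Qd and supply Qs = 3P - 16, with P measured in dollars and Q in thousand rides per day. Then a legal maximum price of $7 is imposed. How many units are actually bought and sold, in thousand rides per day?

Rearranging demand gives Qd = 24 - 2P. Without the control the market clears where 24 - 2P = 3P - 16, i.e. P* = 8 and Q* = 8.
Since 7 < 8, the ceiling is binding.
At P = 7: Qd = 24 - 2·7 = 10 and Qs = 3·7 - 16 = 5.
The quantity actually transacted is the short side, supply: 5.

5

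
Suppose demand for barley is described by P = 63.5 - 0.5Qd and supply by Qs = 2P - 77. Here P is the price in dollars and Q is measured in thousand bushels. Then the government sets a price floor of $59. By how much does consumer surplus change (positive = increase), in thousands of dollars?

-136

Rearranging demand gives Qd = 127 - 2P. Equilibrium: 127 - 2P = 2P - 77, so 204 = 4P and P* = 51, Q* = 25.
Because the floor (59) lies above the market-clearing price, it is binding.
At P = 59: Qd = 127 - 2·59 = 9 and Qs = 2·59 - 77 = 41.
Consumer surplus without the control is ½ · (63.5 - 51) · 25 = 156.25.
With the floor, consumers buy 9 units at 59, so CS = ½ · (63.5 - 59) · 9 = 20.25.
Change in consumer surplus = 20.25 - 156.25 = -136.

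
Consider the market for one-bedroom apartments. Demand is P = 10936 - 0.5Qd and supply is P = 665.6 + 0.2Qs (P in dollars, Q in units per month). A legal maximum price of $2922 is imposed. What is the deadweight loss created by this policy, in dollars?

4022235

Rearranging demand gives Qd = 21872 - 2P; rearranging supply gives Qs = 5P - 3328. In a free market, 21872 - 2P = 5P - 3328 gives the equilibrium P* = 3600, Q* = 14672.
Because the ceiling (2922) lies below the market-clearing price, it is binding.
At P = 2922: Qd = 21872 - 2·2922 = 16028 and Qs = 5·2922 - 3328 = 11282.
Quantity traded falls to 11282. At Q = 11282 the demand price is (21872 - 11282)/2 = 5295 and the supply price is (3328 + 11282)/5 = 2922.
Deadweight loss = ½ · (5295 - 2922) · (14672 - 11282) = ½ · 2373 · 3390 = 4022235.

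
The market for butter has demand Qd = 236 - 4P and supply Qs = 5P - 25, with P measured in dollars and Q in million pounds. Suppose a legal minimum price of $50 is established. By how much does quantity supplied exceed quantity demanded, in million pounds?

189

Equilibrium: 236 - 4P = 5P - 25, so 261 = 9P and P* = 29, Q* = 120.
The floor of 50 is above the equilibrium price 29, so it binds.
At P = 50: Qd = 236 - 4·50 = 36 and Qs = 5·50 - 25 = 225.
Surplus = Qs - Qd = 225 - 36 = 189.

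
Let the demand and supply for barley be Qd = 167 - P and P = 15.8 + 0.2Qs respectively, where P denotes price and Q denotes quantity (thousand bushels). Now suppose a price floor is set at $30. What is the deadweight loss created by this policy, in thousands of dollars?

0

Rearranging supply gives Qs = 5P - 79. Equilibrium: 167 - P = 5P - 79, so 246 = 6P and P* = 41, Q* = 126.
The floor of 30 is below the equilibrium price 41, so it is not binding; the market clears at P* = 41, Q* = 126.
Since the control does not bind, no trades are prevented and deadweight loss is zero.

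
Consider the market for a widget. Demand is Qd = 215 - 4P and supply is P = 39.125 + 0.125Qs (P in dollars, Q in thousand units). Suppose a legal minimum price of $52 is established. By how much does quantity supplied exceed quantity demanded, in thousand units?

Rearranging supply gives Qs = 8P - 313. Without the control the market clears where 215 - 4P = 8P - 313, i.e. P* = 44 and Q* = 39.
Because the floor (52) lies above the market-clearing price, it is binding.
At P = 52: Qd = 215 - 4·52 = 7 and Qs = 8·52 - 313 = 103.
Surplus = Qs - Qd = 103 - 7 = 96.

96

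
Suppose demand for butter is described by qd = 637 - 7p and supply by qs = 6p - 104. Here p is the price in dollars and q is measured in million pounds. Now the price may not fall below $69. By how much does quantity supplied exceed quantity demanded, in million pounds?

156

Equilibrium: 637 - 7p = 6p - 104, so 741 = 13p and p* = 57, q* = 238.
Since 69 > 57, the floor is binding.
At p = 69: qd = 637 - 7·69 = 154 and qs = 6·69 - 104 = 310.
Surplus = qs - qd = 310 - 154 = 156.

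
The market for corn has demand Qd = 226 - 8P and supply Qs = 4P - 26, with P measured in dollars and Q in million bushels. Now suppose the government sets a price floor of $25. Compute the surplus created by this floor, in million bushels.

48

Without the control the market clears where 226 - 8P = 4P - 26, i.e. P* = 21 and Q* = 58.
The floor of 25 is above the equilibrium price 21, so it binds.
At P = 25: Qd = 226 - 8·25 = 26 and Qs = 4·25 - 26 = 74.
Surplus = Qs - Qd = 74 - 26 = 48.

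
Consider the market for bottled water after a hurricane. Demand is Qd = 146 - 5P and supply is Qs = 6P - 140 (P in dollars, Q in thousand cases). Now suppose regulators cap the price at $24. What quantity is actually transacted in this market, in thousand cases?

4

Setting quantity demanded equal to quantity supplied, 146 - 5P = 6P - 140, gives P* = 26 and Q* = 16.
The ceiling of 24 is below the equilibrium price 26, so it binds.
At P = 24: Qd = 146 - 5·24 = 26 and Qs = 6·24 - 140 = 4.
The quantity actually transacted is the short side, supply: 4.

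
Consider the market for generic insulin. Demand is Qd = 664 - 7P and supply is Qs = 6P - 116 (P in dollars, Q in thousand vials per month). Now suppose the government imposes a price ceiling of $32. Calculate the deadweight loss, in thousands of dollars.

Without the control the market clears where 664 - 7P = 6P - 116, i.e. P* = 60 and Q* = 244.
Since 32 < 60, the ceiling is binding.
At P = 32: Qd = 664 - 7·32 = 440 and Qs = 6·32 - 116 = 76.
Quantity traded falls to 76. At Q = 76 the demand price is (664 - 76)/7 = 84 and the supply price is (116 + 76)/6 = 32.
Deadweight loss = ½ · (84 - 32) · (244 - 76) = ½ · 52 · 168 = 4368.

4368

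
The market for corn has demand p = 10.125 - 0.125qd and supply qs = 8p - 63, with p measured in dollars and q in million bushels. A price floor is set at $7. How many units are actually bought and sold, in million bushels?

9

Rearranging demand gives qd = 81 - 8p. Without the control the market clears where 81 - 8p = 8p - 63, i.e. p* = 9 and q* = 9.
Since 7 is below p* = 9, the floor does not bind and the free-market outcome prevails.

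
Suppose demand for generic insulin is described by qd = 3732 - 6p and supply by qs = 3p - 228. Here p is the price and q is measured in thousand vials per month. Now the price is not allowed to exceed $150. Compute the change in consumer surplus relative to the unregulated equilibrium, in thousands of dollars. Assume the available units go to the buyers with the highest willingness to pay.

Equilibrium: 3732 - 6p = 3p - 228, so 3960 = 9p and p* = 440, q* = 1092.
Since 150 < 440, the ceiling is binding.
At p = 150: qd = 3732 - 6·150 = 2832 and qs = 3·150 - 228 = 222.
Consumer surplus without the control is ½ · (622 - 440) · 1092 = 99372.
With the ceiling, 222 units are sold at 150 (assume they go to the highest-value buyers). The demand price at q = 222 is 585, so CS = ½ · [(622 - 150) + (585 - 150)] · 222 = 100677.
Change in consumer surplus = 100677 - 99372 = 1305.

1305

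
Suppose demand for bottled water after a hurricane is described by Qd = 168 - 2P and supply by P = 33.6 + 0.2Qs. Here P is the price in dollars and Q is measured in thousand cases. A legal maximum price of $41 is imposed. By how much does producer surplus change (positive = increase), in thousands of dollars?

Rearranging supply gives Qs = 5P - 168. Equilibrium: 168 - 2P = 5P - 168, so 336 = 7P and P* = 48, Q* = 72.
Because the ceiling (41) lies below the market-clearing price, it is binding.
At P = 41: Qd = 168 - 2·41 = 86 and Qs = 5·41 - 168 = 37.
Producer surplus without the control is ½ · (48 - 33.6) · 72 = 518.4.
With the ceiling, producers sell 37 units at 41, so PS = ½ · (41 - 33.6) · 37 = 136.9.
Change in producer surplus = 136.9 - 518.4 = -381.5.

-381.5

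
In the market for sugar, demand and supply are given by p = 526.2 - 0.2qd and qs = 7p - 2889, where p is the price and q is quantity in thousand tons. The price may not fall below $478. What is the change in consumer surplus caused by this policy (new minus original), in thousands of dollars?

Rearranging demand gives qd = 2631 - 5p. Without the control the market clears where 2631 - 5p = 7p - 2889, i.e. p* = 460 and q* = 331.
Since 478 > 460, the floor is binding.
At p = 478: qd = 2631 - 5·478 = 241 and qs = 7·478 - 2889 = 457.
Consumer surplus without the control is ½ · (526.2 - 460) · 331 = 10956.1.
With the floor, consumers buy 241 units at 478, so CS = ½ · (526.2 - 478) · 241 = 5808.1.
Change in consumer surplus = 5808.1 - 10956.1 = -5148.

-5148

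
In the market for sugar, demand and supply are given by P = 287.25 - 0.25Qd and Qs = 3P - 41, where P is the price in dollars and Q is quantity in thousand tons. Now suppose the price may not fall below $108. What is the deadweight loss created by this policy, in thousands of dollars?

0

Rearranging demand gives Qd = 1149 - 4P. Without the control the market clears where 1149 - 4P = 3P - 41, i.e. P* = 170 and Q* = 469.
The floor of 108 is below the equilibrium price 170, so it is not binding; the market clears at P* = 170, Q* = 469.
Since the control does not bind, no trades are prevented and deadweight loss is zero.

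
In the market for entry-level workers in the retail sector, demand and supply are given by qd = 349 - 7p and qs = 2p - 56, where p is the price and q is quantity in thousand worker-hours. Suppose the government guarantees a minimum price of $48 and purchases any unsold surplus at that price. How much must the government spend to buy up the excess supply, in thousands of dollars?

Without the control the market clears where 349 - 7p = 2p - 56, i.e. p* = 45 and q* = 34.
Because the floor (48) lies above the market-clearing price, it is binding.
At p = 48: qd = 349 - 7·48 = 13 and qs = 2·48 - 56 = 40.
Surplus = qs - qd = 27.
Government expenditure = surplus × support price = 27 × 48 = 1296.

1296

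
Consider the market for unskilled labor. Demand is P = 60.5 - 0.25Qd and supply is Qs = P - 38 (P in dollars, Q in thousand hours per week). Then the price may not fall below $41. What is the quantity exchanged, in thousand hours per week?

18

Rearranging demand gives Qd = 242 - 4P. Equilibrium: 242 - 4P = P - 38, so 280 = 5P and P* = 56, Q* = 18.
Since 41 is below P* = 56, the floor does not bind and the free-market outcome prevails.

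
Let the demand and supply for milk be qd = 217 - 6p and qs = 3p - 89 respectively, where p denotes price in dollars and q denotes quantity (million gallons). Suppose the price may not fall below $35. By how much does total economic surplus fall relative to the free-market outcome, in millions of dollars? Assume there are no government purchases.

Equilibrium: 217 - 6p = 3p - 89, so 306 = 9p and p* = 34, q* = 13.
Since 35 > 34, the floor is binding.
At p = 35: qd = 217 - 6·35 = 7 and qs = 3·35 - 89 = 16.
Quantity traded falls to 7. At q = 7 the demand price is (217 - 7)/6 = 35 and the supply price is (89 + 7)/3 = 32.
Deadweight loss = ½ · (35 - 32) · (13 - 7) = ½ · 3 · 6 = 9.

9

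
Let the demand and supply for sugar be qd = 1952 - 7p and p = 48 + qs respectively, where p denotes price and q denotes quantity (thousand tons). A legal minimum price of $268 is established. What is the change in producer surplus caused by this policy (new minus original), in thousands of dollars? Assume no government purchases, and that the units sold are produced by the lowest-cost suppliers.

Rearranging supply gives qs = p - 48. Without the control the market clears where 1952 - 7p = p - 48, i.e. p* = 250 and q* = 202.
Because the floor (268) lies above the market-clearing price, it is binding.
At p = 268: qd = 1952 - 7·268 = 76 and qs = 268 - 48 = 220.
Producer surplus without the control is ½ · (250 - 48) · 202 = 20402.
With the floor, 76 units are sold at 268. The supply price at q = 76 is 124, so PS = ½ · [(268 - 48) + (268 - 124)] · 76 = 13832.
Change in producer surplus = 13832 - 20402 = -6570.

-6570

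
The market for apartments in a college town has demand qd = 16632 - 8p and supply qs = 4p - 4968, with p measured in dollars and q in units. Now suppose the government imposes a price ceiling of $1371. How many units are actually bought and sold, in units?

Without the control the market clears where 16632 - 8p = 4p - 4968, i.e. p* = 1800 and q* = 2232.
Because the ceiling (1371) lies below the market-clearing price, it is binding.
At p = 1371: qd = 16632 - 8·1371 = 5664 and qs = 4·1371 - 4968 = 516.
The quantity actually transacted is the short side, supply: 516.

516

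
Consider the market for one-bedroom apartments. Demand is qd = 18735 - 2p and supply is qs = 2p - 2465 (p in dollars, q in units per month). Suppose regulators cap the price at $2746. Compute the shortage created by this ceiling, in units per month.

10216

Without the control the market clears where 18735 - 2p = 2p - 2465, i.e. p* = 5300 and q* = 8135.
The ceiling of 2746 is below the equilibrium price 5300, so it binds.
At p = 2746: qd = 18735 - 2·2746 = 13243 and qs = 2·2746 - 2465 = 3027.
Shortage = qd - qs = 13243 - 3027 = 10216.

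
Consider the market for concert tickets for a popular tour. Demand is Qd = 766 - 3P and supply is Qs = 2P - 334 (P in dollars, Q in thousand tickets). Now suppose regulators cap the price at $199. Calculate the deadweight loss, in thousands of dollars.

Equilibrium: 766 - 3P = 2P - 334, so 1100 = 5P and P* = 220, Q* = 106.
The ceiling of 199 is below the equilibrium price 220, so it binds.
At P = 199: Qd = 766 - 3·199 = 169 and Qs = 2·199 - 334 = 64.
Quantity traded falls to 64. At Q = 64 the demand price is (766 - 64)/3 = 234 and the supply price is (334 + 64)/2 = 199.
Deadweight loss = ½ · (234 - 199) · (106 - 64) = ½ · 35 · 42 = 735.

735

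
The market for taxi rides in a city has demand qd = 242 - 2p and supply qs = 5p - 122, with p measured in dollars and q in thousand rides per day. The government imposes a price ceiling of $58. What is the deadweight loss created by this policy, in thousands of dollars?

0

Without the control the market clears where 242 - 2p = 5p - 122, i.e. p* = 52 and q* = 138.
Since 58 is above p* = 52, the ceiling does not bind and the free-market outcome prevails.
Since the control does not bind, no trades are prevented and deadweight loss is zero.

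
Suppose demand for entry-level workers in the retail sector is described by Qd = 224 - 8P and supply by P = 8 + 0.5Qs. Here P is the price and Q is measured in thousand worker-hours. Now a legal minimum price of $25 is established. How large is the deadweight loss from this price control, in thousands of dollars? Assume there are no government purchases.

Rearranging supply gives Qs = 2P - 16. In a free market, 224 - 8P = 2P - 16 gives the equilibrium P* = 24, Q* = 32.
Since 25 > 24, the floor is binding.
At P = 25: Qd = 224 - 8·25 = 24 and Qs = 2·25 - 16 = 34.
Quantity traded falls to 24. At Q = 24 the demand price is (224 - 24)/8 = 25 and the supply price is (16 + 24)/2 = 20.
Deadweight loss = ½ · (25 - 20) · (32 - 24) = ½ · 5 · 8 = 20.

20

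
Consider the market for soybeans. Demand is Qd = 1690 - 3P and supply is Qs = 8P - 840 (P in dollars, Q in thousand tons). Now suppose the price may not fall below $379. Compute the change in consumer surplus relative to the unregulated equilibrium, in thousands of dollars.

-115698.5

Without the control the market clears where 1690 - 3P = 8P - 840, i.e. P* = 230 and Q* = 1000.
Because the floor (379) lies above the market-clearing price, it is binding.
At P = 379: Qd = 1690 - 3·379 = 553 and Qs = 8·379 - 840 = 2192.
Consumer surplus without the control is ½ · (1690/3 - 230) · 1000 = 500000/3.
With the floor, consumers buy 553 units at 379, so CS = ½ · (1690/3 - 379) · 553 = 305809/6.
Change in consumer surplus = 305809/6 - 500000/3 = -115698.5.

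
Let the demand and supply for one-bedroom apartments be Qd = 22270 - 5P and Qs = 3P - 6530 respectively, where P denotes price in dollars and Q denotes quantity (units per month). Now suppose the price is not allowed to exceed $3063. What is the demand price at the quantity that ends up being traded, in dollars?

3922.2

Without the control the market clears where 22270 - 5P = 3P - 6530, i.e. P* = 3600 and Q* = 4270.
Since 3063 < 3600, the ceiling is binding.
At P = 3063: Qd = 22270 - 5·3063 = 6955 and Qs = 3·3063 - 6530 = 2659.
Only 2659 units reach the market. On the demand curve, the marginal buyer's willingness to pay at Q = 2659 is (22270 - 2659)/5 = 3922.2.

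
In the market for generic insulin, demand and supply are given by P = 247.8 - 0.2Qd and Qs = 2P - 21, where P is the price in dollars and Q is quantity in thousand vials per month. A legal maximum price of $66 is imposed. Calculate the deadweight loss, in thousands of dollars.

Rearranging demand gives Qd = 1239 - 5P. Setting quantity demanded equal to quantity supplied, 1239 - 5P = 2P - 21, gives P* = 180 and Q* = 339.
The ceiling of 66 is below the equilibrium price 180, so it binds.
At P = 66: Qd = 1239 - 5·66 = 909 and Qs = 2·66 - 21 = 111.
Quantity traded falls to 111. At Q = 111 the demand price is (1239 - 111)/5 = 225.6 and the supply price is (21 + 111)/2 = 66.
Deadweight loss = ½ · (225.6 - 66) · (339 - 111) = ½ · 159.6 · 228 = 18194.4.

18194.4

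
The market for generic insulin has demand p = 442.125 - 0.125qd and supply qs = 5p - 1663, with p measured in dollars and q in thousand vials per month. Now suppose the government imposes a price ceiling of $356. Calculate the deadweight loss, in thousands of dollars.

Rearranging demand gives qd = 3537 - 8p. Without the control the market clears where 3537 - 8p = 5p - 1663, i.e. p* = 400 and q* = 337.
Because the ceiling (356) lies below the market-clearing price, it is binding.
At p = 356: qd = 3537 - 8·356 = 689 and qs = 5·356 - 1663 = 117.
Quantity traded falls to 117. At q = 117 the demand price is (3537 - 117)/8 = 427.5 and the supply price is (1663 + 117)/5 = 356.
Deadweight loss = ½ · (427.5 - 356) · (337 - 117) = ½ · 71.5 · 220 = 7865.

7865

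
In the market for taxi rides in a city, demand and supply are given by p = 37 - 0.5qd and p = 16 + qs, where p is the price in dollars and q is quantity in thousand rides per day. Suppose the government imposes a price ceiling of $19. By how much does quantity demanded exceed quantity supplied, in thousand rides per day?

Rearranging demand gives qd = 74 - 2p; rearranging supply gives qs = p - 16. Setting quantity demanded equal to quantity supplied, 74 - 2p = p - 16, gives p* = 30 and q* = 14.
Because the ceiling (19) lies below the market-clearing price, it is binding.
At p = 19: qd = 74 - 2·19 = 36 and qs = 19 - 16 = 3.
Shortage = qd - qs = 36 - 3 = 33.

33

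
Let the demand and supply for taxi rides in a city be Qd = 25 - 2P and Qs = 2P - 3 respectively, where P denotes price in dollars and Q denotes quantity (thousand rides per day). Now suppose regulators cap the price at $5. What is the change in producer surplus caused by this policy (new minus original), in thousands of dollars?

Setting quantity demanded equal to quantity supplied, 25 - 2P = 2P - 3, gives P* = 7 and Q* = 11.
The ceiling of 5 is below the equilibrium price 7, so it binds.
At P = 5: Qd = 25 - 2·5 = 15 and Qs = 2·5 - 3 = 7.
Producer surplus without the control is ½ · (7 - 1.5) · 11 = 30.25.
With the ceiling, producers sell 7 units at 5, so PS = ½ · (5 - 1.5) · 7 = 12.25.
Change in producer surplus = 12.25 - 30.25 = -18.

-18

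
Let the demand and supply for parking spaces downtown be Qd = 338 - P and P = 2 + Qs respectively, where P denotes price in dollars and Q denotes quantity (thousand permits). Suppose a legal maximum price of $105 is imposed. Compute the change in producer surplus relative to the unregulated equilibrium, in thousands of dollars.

-8807.5

Rearranging supply gives Qs = P - 2. Setting quantity demanded equal to quantity supplied, 338 - P = P - 2, gives P* = 170 and Q* = 168.
The ceiling of 105 is below the equilibrium price 170, so it binds.
At P = 105: Qd = 338 - 105 = 233 and Qs = 105 - 2 = 103.
Producer surplus without the control is ½ · (170 - 2) · 168 = 14112.
With the ceiling, producers sell 103 units at 105, so PS = ½ · (105 - 2) · 103 = 5304.5.
Change in producer surplus = 5304.5 - 14112 = -8807.5.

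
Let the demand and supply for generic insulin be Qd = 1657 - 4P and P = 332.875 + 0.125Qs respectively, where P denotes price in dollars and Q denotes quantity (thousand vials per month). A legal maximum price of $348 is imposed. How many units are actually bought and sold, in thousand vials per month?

Rearranging supply gives Qs = 8P - 2663. Setting quantity demanded equal to quantity supplied, 1657 - 4P = 8P - 2663, gives P* = 360 and Q* = 217.
The ceiling of 348 is below the equilibrium price 360, so it binds.
At P = 348: Qd = 1657 - 4·348 = 265 and Qs = 8·348 - 2663 = 121.
The quantity actually transacted is the short side, supply: 121.

121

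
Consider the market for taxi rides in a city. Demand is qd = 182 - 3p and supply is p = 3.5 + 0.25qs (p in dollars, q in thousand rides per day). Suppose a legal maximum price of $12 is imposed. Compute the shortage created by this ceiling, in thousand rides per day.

112

Rearranging supply gives qs = 4p - 14. In a free market, 182 - 3p = 4p - 14 gives the equilibrium p* = 28, q* = 98.
Since 12 < 28, the ceiling is binding.
At p = 12: qd = 182 - 3·12 = 146 and qs = 4·12 - 14 = 34.
Shortage = qd - qs = 146 - 34 = 112.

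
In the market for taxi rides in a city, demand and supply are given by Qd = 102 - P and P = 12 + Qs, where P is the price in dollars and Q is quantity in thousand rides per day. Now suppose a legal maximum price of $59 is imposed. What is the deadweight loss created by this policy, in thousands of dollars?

Rearranging supply gives Qs = P - 12. In a free market, 102 - P = P - 12 gives the equilibrium P* = 57, Q* = 45.
Since 59 is above P* = 57, the ceiling does not bind and the free-market outcome prevails.
Since the control does not bind, no trades are prevented and deadweight loss is zero.

0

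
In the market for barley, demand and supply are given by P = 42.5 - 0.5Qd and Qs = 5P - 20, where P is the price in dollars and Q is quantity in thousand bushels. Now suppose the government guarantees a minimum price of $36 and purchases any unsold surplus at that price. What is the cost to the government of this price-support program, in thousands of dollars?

Rearranging demand gives Qd = 85 - 2P. Equilibrium: 85 - 2P = 5P - 20, so 105 = 7P and P* = 15, Q* = 55.
Since 36 > 15, the floor is binding.
At P = 36: Qd = 85 - 2·36 = 13 and Qs = 5·36 - 20 = 160.
Surplus = Qs - Qd = 147.
Government expenditure = surplus × support price = 147 × 36 = 5292.

5292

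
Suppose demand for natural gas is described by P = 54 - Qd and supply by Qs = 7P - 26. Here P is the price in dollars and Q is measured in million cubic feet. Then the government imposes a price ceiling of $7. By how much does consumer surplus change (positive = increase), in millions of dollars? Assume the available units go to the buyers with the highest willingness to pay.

Rearranging demand gives Qd = 54 - P. Setting quantity demanded equal to quantity supplied, 54 - P = 7P - 26, gives P* = 10 and Q* = 44.
The ceiling of 7 is below the equilibrium price 10, so it binds.
At P = 7: Qd = 54 - 7 = 47 and Qs = 7·7 - 26 = 23.
Consumer surplus without the control is ½ · (54 - 10) · 44 = 968.
With the ceiling, 23 units are sold at 7 (assume they go to the highest-value buyers). The demand price at Q = 23 is 31, so CS = ½ · [(54 - 7) + (31 - 7)] · 23 = 816.5.
Change in consumer surplus = 816.5 - 968 = -151.5.

-151.5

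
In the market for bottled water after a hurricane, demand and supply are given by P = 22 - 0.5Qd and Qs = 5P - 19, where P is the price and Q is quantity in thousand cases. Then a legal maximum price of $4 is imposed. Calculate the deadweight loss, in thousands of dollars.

Rearranging demand gives Qd = 44 - 2P. Without the control the market clears where 44 - 2P = 5P - 19, i.e. P* = 9 and Q* = 26.
The ceiling of 4 is below the equilibrium price 9, so it binds.
At P = 4: Qd = 44 - 2·4 = 36 and Qs = 5·4 - 19 = 1.
Quantity traded falls to 1. At Q = 1 the demand price is (44 - 1)/2 = 21.5 and the supply price is (19 + 1)/5 = 4.
Deadweight loss = ½ · (21.5 - 4) · (26 - 1) = ½ · 17.5 · 25 = 218.75.

218.75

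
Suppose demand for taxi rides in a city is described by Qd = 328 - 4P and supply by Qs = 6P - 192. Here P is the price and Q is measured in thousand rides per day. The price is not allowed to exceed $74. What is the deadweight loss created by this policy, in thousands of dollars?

In a free market, 328 - 4P = 6P - 192 gives the equilibrium P* = 52, Q* = 120.
Since 74 is above P* = 52, the ceiling does not bind and the free-market outcome prevails.
Since the control does not bind, no trades are prevented and deadweight loss is zero.

0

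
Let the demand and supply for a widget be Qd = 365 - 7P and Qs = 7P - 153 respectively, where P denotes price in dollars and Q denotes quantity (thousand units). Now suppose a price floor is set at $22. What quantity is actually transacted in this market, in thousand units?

106

Equilibrium: 365 - 7P = 7P - 153, so 518 = 14P and P* = 37, Q* = 106.
Since 22 is below P* = 37, the floor does not bind and the free-market outcome prevails.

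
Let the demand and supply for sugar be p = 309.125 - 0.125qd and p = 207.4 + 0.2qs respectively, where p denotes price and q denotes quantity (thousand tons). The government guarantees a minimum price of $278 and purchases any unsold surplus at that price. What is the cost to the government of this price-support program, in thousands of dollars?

28912

Rearranging demand gives qd = 2473 - 8p; rearranging supply gives qs = 5p - 1037. Setting quantity demanded equal to quantity supplied, 2473 - 8p = 5p - 1037, gives p* = 270 and q* = 313.
Since 278 > 270, the floor is binding.
At p = 278: qd = 2473 - 8·278 = 249 and qs = 5·278 - 1037 = 353.
Surplus = qs - qd = 104.
Government expenditure = surplus × support price = 104 × 278 = 28912.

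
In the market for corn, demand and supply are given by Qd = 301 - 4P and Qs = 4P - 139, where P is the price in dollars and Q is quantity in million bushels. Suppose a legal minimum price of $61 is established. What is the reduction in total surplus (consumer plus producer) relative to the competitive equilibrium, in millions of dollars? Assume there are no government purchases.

144

Equilibrium: 301 - 4P = 4P - 139, so 440 = 8P and P* = 55, Q* = 81.
The floor of 61 is above the equilibrium price 55, so it binds.
At P = 61: Qd = 301 - 4·61 = 57 and Qs = 4·61 - 139 = 105.
Quantity traded falls to 57. At Q = 57 the demand price is (301 - 57)/4 = 61 and the supply price is (139 + 57)/4 = 49.
Deadweight loss = ½ · (61 - 49) · (81 - 57) = ½ · 12 · 24 = 144.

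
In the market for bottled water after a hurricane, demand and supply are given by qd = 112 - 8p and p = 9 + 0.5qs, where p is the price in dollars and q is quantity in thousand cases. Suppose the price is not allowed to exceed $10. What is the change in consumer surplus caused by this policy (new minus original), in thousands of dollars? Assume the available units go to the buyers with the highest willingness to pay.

3.75

Rearranging supply gives qs = 2p - 18. In a free market, 112 - 8p = 2p - 18 gives the equilibrium p* = 13, q* = 8.
The ceiling of 10 is below the equilibrium price 13, so it binds.
At p = 10: qd = 112 - 8·10 = 32 and qs = 2·10 - 18 = 2.
Consumer surplus without the control is ½ · (14 - 13) · 8 = 4.
With the ceiling, 2 units are sold at 10 (assume they go to the highest-value buyers). The demand price at q = 2 is 13.75, so CS = ½ · [(14 - 10) + (13.75 - 10)] · 2 = 7.75.
Change in consumer surplus = 7.75 - 4 = 3.75.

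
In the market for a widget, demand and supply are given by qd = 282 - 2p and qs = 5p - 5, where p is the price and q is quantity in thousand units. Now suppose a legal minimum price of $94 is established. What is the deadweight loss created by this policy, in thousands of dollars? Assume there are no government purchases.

3932.6

Equilibrium: 282 - 2p = 5p - 5, so 287 = 7p and p* = 41, q* = 200.
Since 94 > 41, the floor is binding.
At p = 94: qd = 282 - 2·94 = 94 and qs = 5·94 - 5 = 465.
Quantity traded falls to 94. At q = 94 the demand price is (282 - 94)/2 = 94 and the supply price is (5 + 94)/5 = 19.8.
Deadweight loss = ½ · (94 - 19.8) · (200 - 94) = ½ · 74.2 · 106 = 3932.6.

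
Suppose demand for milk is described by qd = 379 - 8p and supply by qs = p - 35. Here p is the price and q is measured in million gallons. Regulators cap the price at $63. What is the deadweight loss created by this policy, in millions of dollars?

0

In a free market, 379 - 8p = p - 35 gives the equilibrium p* = 46, q* = 11.
The ceiling of 63 is above the equilibrium price 46, so it is not binding; the market clears at p* = 46, q* = 11.
Since the control does not bind, no trades are prevented and deadweight loss is zero.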